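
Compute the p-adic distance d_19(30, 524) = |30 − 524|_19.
d_19(30, 524) = 1/19

Step 1 — x − y = 30 − 524 = -494. Step 2 — v_19(-494) = 1 (factor: -494 = −(19^1 · 26); the sign does not affect v_p). Step 3 — |x − y|_19 = 19^{-1} = 1/19.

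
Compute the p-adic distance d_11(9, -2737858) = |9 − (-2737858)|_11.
d_11(9, -2737858) = 1/161051

Step 1 — x − y = 9 − (-2737858) = 2737867. Step 2 — v_11(2737867) = 5 (factor: 2737867 = (11^5 · 17); the sign does not affect v_p). Step 3 — |x − y|_11 = 11^{-5} = 1/161051.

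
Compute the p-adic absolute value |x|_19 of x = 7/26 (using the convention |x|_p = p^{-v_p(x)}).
|7/26|_19 = 1

Step 1 — compute v_19(x) by factoring powers of 19 out of the numerator and denominator: v_19(7/26) = 0. Step 2 — apply |x|_p = p^{-v_p(x)} = 19^{0} = 1.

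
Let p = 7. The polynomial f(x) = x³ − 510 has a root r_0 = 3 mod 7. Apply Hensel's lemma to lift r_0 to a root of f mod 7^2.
r_1 = 10 (mod 49)

Hensel: r_{i+1} = r_i − f(r_i)/f′(r_i) mod 7^{i+2}, where f′(x) = 3x². Iterate:
  r_0 = 3 (mod 7)
  r_1 = 10 (mod 49)
Final: r = 10 with f(r) ≡ 0 mod 7^2.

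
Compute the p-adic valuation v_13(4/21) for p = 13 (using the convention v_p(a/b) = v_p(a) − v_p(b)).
v_13(4/21) = 0

Factor powers of 13 from the numerator and denominator of the reduced fraction: 4 = 13^0 · 4 and 21 = 13^0 · 21. Apply v_p(a/b) = v_p(a) − v_p(b): v_13(4/21) = 0 − 0 = 0.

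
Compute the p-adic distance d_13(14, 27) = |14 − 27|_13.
d_13(14, 27) = 1/13

Step 1 — x − y = 14 − 27 = -13. Step 2 — v_13(-13) = 1 (factor: -13 = −(13^1 · 1); the sign does not affect v_p). Step 3 — |x − y|_13 = 13^{-1} = 1/13.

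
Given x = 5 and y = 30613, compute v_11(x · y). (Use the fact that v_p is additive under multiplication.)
v_11(153065) = 3

v_p(x) = 0 (factor: 5 = 11^0 · 5); v_p(y) = 3 (factor: 30613 = 11^3 · 23). Additivity: v_p(xy) = v_p(x) + v_p(y) = 0 + 3 = 3. (Direct check: xy = 153065 = 11^3 · (115).)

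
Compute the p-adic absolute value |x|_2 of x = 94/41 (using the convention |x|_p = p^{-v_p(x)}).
|94/41|_2 = 1/2

Step 1 — compute v_2(x) by factoring powers of 2 out of the numerator and denominator: v_2(94/41) = 1. Step 2 — apply |x|_p = p^{-v_p(x)} = 2^{-1} = 1/2.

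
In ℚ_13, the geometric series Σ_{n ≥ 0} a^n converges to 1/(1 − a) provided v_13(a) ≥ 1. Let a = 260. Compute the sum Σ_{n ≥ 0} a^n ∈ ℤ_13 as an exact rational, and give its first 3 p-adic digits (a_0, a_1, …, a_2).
Σ a^n = 1/(1 − a) = -1/259;  first 3 digits = (1, 7, 11)

v_13(a) = 1 ≥ 1, so the series converges in ℤ_13 to 1/(1 − a) = 1/(1 − 260) = -1/259. Expand this rational in ℤ_13: compute digits iteratively via d_i = x_i mod 13, x_{i+1} = (x_i − d_i)/13. The first 3 digits are (1, 7, 11).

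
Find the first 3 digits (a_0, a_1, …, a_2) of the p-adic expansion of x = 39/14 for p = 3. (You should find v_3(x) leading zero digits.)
(a_0, …, a_2) = (0, 2, 2)

v_3(39/14) = 1, so a_0 = ... = a_0 = 0. Factor out: x = 3^1 · u with u = 13/14 a unit in ℤ_3. Expand u iteratively via a_{v+i} = u_i mod 3, u_{i+1} = (u_i − a_{v+i})/3:
  u_0 = 13/14;  a_1 = 2;  u_1 = (u_0 − 2)/3 = -5/14
  u_1 = -5/14;  a_2 = 2;  u_2 = (u_1 − 2)/3 = -11/14
Digits: (0, 2, 2).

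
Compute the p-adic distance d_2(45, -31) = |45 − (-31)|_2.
d_2(45, -31) = 1/4

Step 1 — x − y = 45 − (-31) = 76. Step 2 — v_2(76) = 2 (factor: 76 = (2^2 · 19); the sign does not affect v_p). Step 3 — |x − y|_2 = 2^{-2} = 1/4.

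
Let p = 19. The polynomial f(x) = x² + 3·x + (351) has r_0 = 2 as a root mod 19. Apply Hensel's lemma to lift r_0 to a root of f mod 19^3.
r_2 = 2890 (mod 6859)

Hensel: r_{i+1} = r_i − f(r_i)·(f′(r_i))^{-1} mod 19^{i+2}, f′(x) = 2x + 3. Iterate:
  r_0 = 2 (mod 19)
  r_1 = 2 (mod 361)
  r_2 = 2890 (mod 6859)
Final: r = 2890 satisfies f(r) ≡ 0 mod 19^3.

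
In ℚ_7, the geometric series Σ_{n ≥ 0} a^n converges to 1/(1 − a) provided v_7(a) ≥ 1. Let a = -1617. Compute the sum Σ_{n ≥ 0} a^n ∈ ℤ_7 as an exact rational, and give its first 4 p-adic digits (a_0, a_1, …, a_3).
Σ a^n = 1/(1 − a) = 1/1618;  first 4 digits = (1, 0, 2, 2)

v_7(a) = 2 ≥ 1, so the series converges in ℤ_7 to 1/(1 − a) = 1/(1 − (-1617)) = 1/1618. Expand this rational in ℤ_7: compute digits iteratively via d_i = x_i mod 7, x_{i+1} = (x_i − d_i)/7. The first 4 digits are (1, 0, 2, 2).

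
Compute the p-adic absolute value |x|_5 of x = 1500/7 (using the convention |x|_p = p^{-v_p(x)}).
|1500/7|_5 = 1/125

Step 1 — compute v_5(x) by factoring powers of 5 out of the numerator and denominator: v_5(1500/7) = 3. Step 2 — apply |x|_p = p^{-v_p(x)} = 5^{-3} = 1/125.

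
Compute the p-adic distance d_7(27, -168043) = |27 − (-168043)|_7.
d_7(27, -168043) = 1/16807

Step 1 — x − y = 27 − (-168043) = 168070. Step 2 — v_7(168070) = 5 (factor: 168070 = (7^5 · 10); the sign does not affect v_p). Step 3 — |x − y|_7 = 7^{-5} = 1/16807.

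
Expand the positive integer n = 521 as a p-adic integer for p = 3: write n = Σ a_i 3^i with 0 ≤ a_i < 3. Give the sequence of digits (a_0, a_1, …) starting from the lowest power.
(a_0, a_1, …) = (2, 2, 0, 1, 0, 2)

Repeated division by 3 gives the digits low-to-high: 521 = 2 + 2·3^1 + 1·3^3 + 2·3^5. Digit sequence: (2, 2, 0, 1, 0, 2).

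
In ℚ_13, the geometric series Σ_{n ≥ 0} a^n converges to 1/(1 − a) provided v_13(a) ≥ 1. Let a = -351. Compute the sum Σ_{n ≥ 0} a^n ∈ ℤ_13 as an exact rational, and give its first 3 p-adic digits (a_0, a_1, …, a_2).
Σ a^n = 1/(1 − a) = 1/352;  first 3 digits = (1, 12, 11)

v_13(a) = 1 ≥ 1, so the series converges in ℤ_13 to 1/(1 − a) = 1/(1 − (-351)) = 1/352. Expand this rational in ℤ_13: compute digits iteratively via d_i = x_i mod 13, x_{i+1} = (x_i − d_i)/13. The first 3 digits are (1, 12, 11).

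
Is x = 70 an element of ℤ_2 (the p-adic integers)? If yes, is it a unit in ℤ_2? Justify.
x ∈ ℤ_2 but not a unit; v_2(x) = 1 > 0

ℤ_2 = {x ∈ ℚ_2 : v_2(x) ≥ 0} and ℤ_2^× = {x ∈ ℤ_2 : v_2(x) = 0}. Here v_2(70) = v_2(num) − v_2(den) = 1; compare against these criteria.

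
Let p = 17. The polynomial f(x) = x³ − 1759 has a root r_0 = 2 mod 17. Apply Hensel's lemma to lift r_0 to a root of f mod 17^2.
r_1 = 172 (mod 289)

Hensel: r_{i+1} = r_i − f(r_i)/f′(r_i) mod 17^{i+2}, where f′(x) = 3x². Iterate:
  r_0 = 2 (mod 17)
  r_1 = 172 (mod 289)
Final: r = 172 with f(r) ≡ 0 mod 17^2.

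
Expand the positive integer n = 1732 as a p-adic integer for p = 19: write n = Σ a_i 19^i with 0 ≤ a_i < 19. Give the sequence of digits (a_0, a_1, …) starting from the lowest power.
(a_0, a_1, …) = (3, 15, 4)

Repeated division by 19 gives the digits low-to-high: 1732 = 3 + 15·19^1 + 4·19^2. Digit sequence: (3, 15, 4).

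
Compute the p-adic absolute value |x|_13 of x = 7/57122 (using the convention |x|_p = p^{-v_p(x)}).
|7/57122|_13 = 28561

Step 1 — compute v_13(x) by factoring powers of 13 out of the numerator and denominator: v_13(7/57122) = -4. Step 2 — apply |x|_p = p^{-v_p(x)} = 13^{4} = 28561.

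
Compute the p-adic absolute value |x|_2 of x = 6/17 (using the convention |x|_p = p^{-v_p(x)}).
|6/17|_2 = 1/2

Step 1 — compute v_2(x) by factoring powers of 2 out of the numerator and denominator: v_2(6/17) = 1. Step 2 — apply |x|_p = p^{-v_p(x)} = 2^{-1} = 1/2.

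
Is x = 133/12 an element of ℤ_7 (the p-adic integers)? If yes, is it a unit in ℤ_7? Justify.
x ∈ ℤ_7 but not a unit; v_7(x) = 1 > 0

ℤ_7 = {x ∈ ℚ_7 : v_7(x) ≥ 0} and ℤ_7^× = {x ∈ ℤ_7 : v_7(x) = 0}. Here v_7(133/12) = v_7(num) − v_7(den) = 1; compare against these criteria.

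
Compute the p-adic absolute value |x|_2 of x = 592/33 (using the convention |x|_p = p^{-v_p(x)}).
|592/33|_2 = 1/16

Step 1 — compute v_2(x) by factoring powers of 2 out of the numerator and denominator: v_2(592/33) = 4. Step 2 — apply |x|_p = p^{-v_p(x)} = 2^{-4} = 1/16.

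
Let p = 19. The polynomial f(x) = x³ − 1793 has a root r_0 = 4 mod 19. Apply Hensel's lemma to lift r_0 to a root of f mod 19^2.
r_1 = 213 (mod 361)

Hensel: r_{i+1} = r_i − f(r_i)/f′(r_i) mod 19^{i+2}, where f′(x) = 3x². Iterate:
  r_0 = 4 (mod 19)
  r_1 = 213 (mod 361)
Final: r = 213 with f(r) ≡ 0 mod 19^2.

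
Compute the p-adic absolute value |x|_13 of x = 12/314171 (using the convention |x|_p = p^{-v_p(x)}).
|12/314171|_13 = 28561

Step 1 — compute v_13(x) by factoring powers of 13 out of the numerator and denominator: v_13(12/314171) = -4. Step 2 — apply |x|_p = p^{-v_p(x)} = 13^{4} = 28561.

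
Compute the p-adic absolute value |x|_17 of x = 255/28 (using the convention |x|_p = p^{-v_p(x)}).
|255/28|_17 = 1/17

Step 1 — compute v_17(x) by factoring powers of 17 out of the numerator and denominator: v_17(255/28) = 1. Step 2 — apply |x|_p = p^{-v_p(x)} = 17^{-1} = 1/17.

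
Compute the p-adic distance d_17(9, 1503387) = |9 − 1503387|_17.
d_17(9, 1503387) = 1/83521

Step 1 — x − y = 9 − 1503387 = -1503378. Step 2 — v_17(-1503378) = 4 (factor: -1503378 = −(17^4 · 18); the sign does not affect v_p). Step 3 — |x − y|_17 = 17^{-4} = 1/83521.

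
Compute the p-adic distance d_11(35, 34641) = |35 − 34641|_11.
d_11(35, 34641) = 1/1331

Step 1 — x − y = 35 − 34641 = -34606. Step 2 — v_11(-34606) = 3 (factor: -34606 = −(11^3 · 26); the sign does not affect v_p). Step 3 — |x − y|_11 = 11^{-3} = 1/1331.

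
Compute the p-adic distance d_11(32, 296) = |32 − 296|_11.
d_11(32, 296) = 1/11

Step 1 — x − y = 32 − 296 = -264. Step 2 — v_11(-264) = 1 (factor: -264 = −(11^1 · 24); the sign does not affect v_p). Step 3 — |x − y|_11 = 11^{-1} = 1/11.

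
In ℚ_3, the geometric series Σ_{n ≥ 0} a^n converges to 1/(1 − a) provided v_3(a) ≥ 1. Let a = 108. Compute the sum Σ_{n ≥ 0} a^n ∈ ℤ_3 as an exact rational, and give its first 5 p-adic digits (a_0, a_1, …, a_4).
Σ a^n = 1/(1 − a) = -1/107;  first 5 digits = (1, 0, 0, 1, 1)

v_3(a) = 3 ≥ 1, so the series converges in ℤ_3 to 1/(1 − a) = 1/(1 − 108) = -1/107. Expand this rational in ℤ_3: compute digits iteratively via d_i = x_i mod 3, x_{i+1} = (x_i − d_i)/3. The first 5 digits are (1, 0, 0, 1, 1).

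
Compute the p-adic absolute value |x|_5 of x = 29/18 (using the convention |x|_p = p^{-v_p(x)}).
|29/18|_5 = 1

Step 1 — compute v_5(x) by factoring powers of 5 out of the numerator and denominator: v_5(29/18) = 0. Step 2 — apply |x|_p = p^{-v_p(x)} = 5^{0} = 1.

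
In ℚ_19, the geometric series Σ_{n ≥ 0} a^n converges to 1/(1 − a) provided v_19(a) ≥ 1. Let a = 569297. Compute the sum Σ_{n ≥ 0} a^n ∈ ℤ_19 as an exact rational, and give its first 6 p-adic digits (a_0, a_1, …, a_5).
Σ a^n = 1/(1 − a) = -1/569296;  first 6 digits = (1, 0, 0, 7, 4, 0)

v_19(a) = 3 ≥ 1, so the series converges in ℤ_19 to 1/(1 − a) = 1/(1 − 569297) = -1/569296. Expand this rational in ℤ_19: compute digits iteratively via d_i = x_i mod 19, x_{i+1} = (x_i − d_i)/19. The first 6 digits are (1, 0, 0, 7, 4, 0).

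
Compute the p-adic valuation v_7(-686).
v_7(-686) = 3

v_7(n) is the largest exponent k such that 7^k divides n. Factor out: -686 = -7^3 · 2. (Sign doesn't affect v_p.) So v_7(-686) = 3.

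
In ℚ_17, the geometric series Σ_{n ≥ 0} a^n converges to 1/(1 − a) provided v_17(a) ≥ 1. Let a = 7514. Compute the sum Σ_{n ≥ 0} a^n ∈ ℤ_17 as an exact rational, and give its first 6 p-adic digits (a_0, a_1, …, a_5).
Σ a^n = 1/(1 − a) = -1/7513;  first 6 digits = (1, 0, 9, 1, 13, 5)

v_17(a) = 2 ≥ 1, so the series converges in ℤ_17 to 1/(1 − a) = 1/(1 − 7514) = -1/7513. Expand this rational in ℤ_17: compute digits iteratively via d_i = x_i mod 17, x_{i+1} = (x_i − d_i)/17. The first 6 digits are (1, 0, 9, 1, 13, 5).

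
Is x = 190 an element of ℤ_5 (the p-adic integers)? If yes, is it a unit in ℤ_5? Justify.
x ∈ ℤ_5 but not a unit; v_5(x) = 1 > 0

ℤ_5 = {x ∈ ℚ_5 : v_5(x) ≥ 0} and ℤ_5^× = {x ∈ ℤ_5 : v_5(x) = 0}. Here v_5(190) = v_5(num) − v_5(den) = 1; compare against these criteria.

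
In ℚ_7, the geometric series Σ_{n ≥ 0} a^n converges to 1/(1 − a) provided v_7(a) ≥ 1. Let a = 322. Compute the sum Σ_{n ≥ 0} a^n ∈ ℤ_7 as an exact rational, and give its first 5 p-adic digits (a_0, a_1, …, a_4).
Σ a^n = 1/(1 − a) = -1/321;  first 5 digits = (1, 4, 1, 3, 1)

v_7(a) = 1 ≥ 1, so the series converges in ℤ_7 to 1/(1 − a) = 1/(1 − 322) = -1/321. Expand this rational in ℤ_7: compute digits iteratively via d_i = x_i mod 7, x_{i+1} = (x_i − d_i)/7. The first 5 digits are (1, 4, 1, 3, 1).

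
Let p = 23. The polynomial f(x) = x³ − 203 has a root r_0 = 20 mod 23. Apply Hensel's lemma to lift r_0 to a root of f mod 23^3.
r_2 = 319 (mod 12167)

Hensel: r_{i+1} = r_i − f(r_i)/f′(r_i) mod 23^{i+2}, where f′(x) = 3x². Iterate:
  r_0 = 20 (mod 23)
  r_1 = 319 (mod 529)
  r_2 = 319 (mod 12167)
Final: r = 319 with f(r) ≡ 0 mod 23^3.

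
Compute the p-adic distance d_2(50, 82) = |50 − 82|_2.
d_2(50, 82) = 1/32

Step 1 — x − y = 50 − 82 = -32. Step 2 — v_2(-32) = 5 (factor: -32 = −(2^5 · 1); the sign does not affect v_p). Step 3 — |x − y|_2 = 2^{-5} = 1/32.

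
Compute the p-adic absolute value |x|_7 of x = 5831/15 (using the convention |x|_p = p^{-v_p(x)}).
|5831/15|_7 = 1/343

Step 1 — compute v_7(x) by factoring powers of 7 out of the numerator and denominator: v_7(5831/15) = 3. Step 2 — apply |x|_p = p^{-v_p(x)} = 7^{-3} = 1/343.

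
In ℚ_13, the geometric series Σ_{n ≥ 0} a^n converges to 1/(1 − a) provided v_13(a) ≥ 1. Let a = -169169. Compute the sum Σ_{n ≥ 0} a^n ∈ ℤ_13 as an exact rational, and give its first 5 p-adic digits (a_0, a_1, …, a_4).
Σ a^n = 1/(1 − a) = 1/169170;  first 5 digits = (1, 0, 0, 1, 7)

v_13(a) = 3 ≥ 1, so the series converges in ℤ_13 to 1/(1 − a) = 1/(1 − (-169169)) = 1/169170. Expand this rational in ℤ_13: compute digits iteratively via d_i = x_i mod 13, x_{i+1} = (x_i − d_i)/13. The first 5 digits are (1, 0, 0, 1, 7).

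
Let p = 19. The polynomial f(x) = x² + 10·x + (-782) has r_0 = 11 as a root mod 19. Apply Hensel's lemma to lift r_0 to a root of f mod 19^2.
r_1 = 220 (mod 361)

Hensel: r_{i+1} = r_i − f(r_i)·(f′(r_i))^{-1} mod 19^{i+2}, f′(x) = 2x + 10. Iterate:
  r_0 = 11 (mod 19)
  r_1 = 220 (mod 361)
Final: r = 220 satisfies f(r) ≡ 0 mod 19^2.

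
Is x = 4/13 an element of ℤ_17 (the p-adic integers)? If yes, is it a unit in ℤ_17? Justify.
x ∈ ℤ_17^× (unit); v_17(x) = 0

ℤ_17 = {x ∈ ℚ_17 : v_17(x) ≥ 0} and ℤ_17^× = {x ∈ ℤ_17 : v_17(x) = 0}. Here v_17(4/13) = v_17(num) − v_17(den) = 0; compare against these criteria.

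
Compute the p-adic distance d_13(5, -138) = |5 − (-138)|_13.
d_13(5, -138) = 1/13

Step 1 — x − y = 5 − (-138) = 143. Step 2 — v_13(143) = 1 (factor: 143 = (13^1 · 11); the sign does not affect v_p). Step 3 — |x − y|_13 = 13^{-1} = 1/13.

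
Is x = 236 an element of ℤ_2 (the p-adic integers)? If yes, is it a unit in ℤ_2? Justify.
x ∈ ℤ_2 but not a unit; v_2(x) = 2 > 0

ℤ_2 = {x ∈ ℚ_2 : v_2(x) ≥ 0} and ℤ_2^× = {x ∈ ℤ_2 : v_2(x) = 0}. Here v_2(236) = v_2(num) − v_2(den) = 2; compare against these criteria.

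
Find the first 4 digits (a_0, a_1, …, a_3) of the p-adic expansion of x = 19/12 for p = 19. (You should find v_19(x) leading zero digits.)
(a_0, …, a_3) = (0, 8, 17, 7)

v_19(19/12) = 1, so a_0 = ... = a_0 = 0. Factor out: x = 19^1 · u with u = 1/12 a unit in ℤ_19. Expand u iteratively via a_{v+i} = u_i mod 19, u_{i+1} = (u_i − a_{v+i})/19:
  u_0 = 1/12;  a_1 = 8;  u_1 = (u_0 − 8)/19 = -5/12
  u_1 = -5/12;  a_2 = 17;  u_2 = (u_1 − 17)/19 = -11/12
  u_2 = -11/12;  a_3 = 7;  u_3 = (u_2 − 7)/19 = -5/12
Digits: (0, 8, 17, 7).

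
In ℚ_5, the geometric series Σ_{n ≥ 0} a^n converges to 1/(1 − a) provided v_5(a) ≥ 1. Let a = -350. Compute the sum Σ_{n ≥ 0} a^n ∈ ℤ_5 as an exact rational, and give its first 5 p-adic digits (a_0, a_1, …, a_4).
Σ a^n = 1/(1 − a) = 1/351;  first 5 digits = (1, 0, 1, 2, 0)

v_5(a) = 2 ≥ 1, so the series converges in ℤ_5 to 1/(1 − a) = 1/(1 − (-350)) = 1/351. Expand this rational in ℤ_5: compute digits iteratively via d_i = x_i mod 5, x_{i+1} = (x_i − d_i)/5. The first 5 digits are (1, 0, 1, 2, 0).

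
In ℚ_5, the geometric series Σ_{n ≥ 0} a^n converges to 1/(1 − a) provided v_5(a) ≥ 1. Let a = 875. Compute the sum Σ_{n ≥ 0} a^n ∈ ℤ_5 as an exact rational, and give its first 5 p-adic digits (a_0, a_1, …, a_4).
Σ a^n = 1/(1 − a) = -1/874;  first 5 digits = (1, 0, 0, 2, 1)

v_5(a) = 3 ≥ 1, so the series converges in ℤ_5 to 1/(1 − a) = 1/(1 − 875) = -1/874. Expand this rational in ℤ_5: compute digits iteratively via d_i = x_i mod 5, x_{i+1} = (x_i − d_i)/5. The first 5 digits are (1, 0, 0, 2, 1).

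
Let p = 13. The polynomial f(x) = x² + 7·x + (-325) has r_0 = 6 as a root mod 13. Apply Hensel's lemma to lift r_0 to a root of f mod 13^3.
r_2 = 357 (mod 2197)

Hensel: r_{i+1} = r_i − f(r_i)·(f′(r_i))^{-1} mod 13^{i+2}, f′(x) = 2x + 7. Iterate:
  r_0 = 6 (mod 13)
  r_1 = 19 (mod 169)
  r_2 = 357 (mod 2197)
Final: r = 357 satisfies f(r) ≡ 0 mod 13^3.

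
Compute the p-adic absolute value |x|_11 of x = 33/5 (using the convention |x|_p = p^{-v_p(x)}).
|33/5|_11 = 1/11

Step 1 — compute v_11(x) by factoring powers of 11 out of the numerator and denominator: v_11(33/5) = 1. Step 2 — apply |x|_p = p^{-v_p(x)} = 11^{-1} = 1/11.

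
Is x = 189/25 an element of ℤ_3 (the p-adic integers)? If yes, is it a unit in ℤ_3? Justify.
x ∈ ℤ_3 but not a unit; v_3(x) = 3 > 0

ℤ_3 = {x ∈ ℚ_3 : v_3(x) ≥ 0} and ℤ_3^× = {x ∈ ℤ_3 : v_3(x) = 0}. Here v_3(189/25) = v_3(num) − v_3(den) = 3; compare against these criteria.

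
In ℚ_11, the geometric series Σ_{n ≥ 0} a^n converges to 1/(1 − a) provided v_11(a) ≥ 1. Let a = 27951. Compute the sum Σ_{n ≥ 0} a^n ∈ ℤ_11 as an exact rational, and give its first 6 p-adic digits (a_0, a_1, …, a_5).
Σ a^n = 1/(1 − a) = -1/27950;  first 6 digits = (1, 0, 0, 10, 1, 0)

v_11(a) = 3 ≥ 1, so the series converges in ℤ_11 to 1/(1 − a) = 1/(1 − 27951) = -1/27950. Expand this rational in ℤ_11: compute digits iteratively via d_i = x_i mod 11, x_{i+1} = (x_i − d_i)/11. The first 6 digits are (1, 0, 0, 10, 1, 0).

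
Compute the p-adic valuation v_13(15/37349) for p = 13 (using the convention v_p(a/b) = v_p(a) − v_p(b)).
v_13(15/37349) = -3

Factor powers of 13 from the numerator and denominator of the reduced fraction: 15 = 13^0 · 15 and 37349 = 13^3 · 17. Apply v_p(a/b) = v_p(a) − v_p(b): v_13(15/37349) = 0 − 3 = -3.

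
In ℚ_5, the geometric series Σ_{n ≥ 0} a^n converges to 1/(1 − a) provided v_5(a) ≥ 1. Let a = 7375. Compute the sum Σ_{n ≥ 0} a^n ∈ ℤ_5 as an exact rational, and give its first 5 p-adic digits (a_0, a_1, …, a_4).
Σ a^n = 1/(1 − a) = -1/7374;  first 5 digits = (1, 0, 0, 4, 1)

v_5(a) = 3 ≥ 1, so the series converges in ℤ_5 to 1/(1 − a) = 1/(1 − 7375) = -1/7374. Expand this rational in ℤ_5: compute digits iteratively via d_i = x_i mod 5, x_{i+1} = (x_i − d_i)/5. The first 5 digits are (1, 0, 0, 4, 1).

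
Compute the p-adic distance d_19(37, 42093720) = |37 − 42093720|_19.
d_19(37, 42093720) = 1/2476099

Step 1 — x − y = 37 − 42093720 = -42093683. Step 2 — v_19(-42093683) = 5 (factor: -42093683 = −(19^5 · 17); the sign does not affect v_p). Step 3 — |x − y|_19 = 19^{-5} = 1/2476099.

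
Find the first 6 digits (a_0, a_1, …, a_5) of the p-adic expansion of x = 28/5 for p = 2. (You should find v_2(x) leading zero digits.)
(a_0, …, a_5) = (0, 0, 1, 1, 0, 1)

v_2(28/5) = 2, so a_0 = ... = a_1 = 0. Factor out: x = 2^2 · u with u = 7/5 a unit in ℤ_2. Expand u iteratively via a_{v+i} = u_i mod 2, u_{i+1} = (u_i − a_{v+i})/2:
  u_0 = 7/5;  a_2 = 1;  u_1 = (u_0 − 1)/2 = 1/5
  u_1 = 1/5;  a_3 = 1;  u_2 = (u_1 − 1)/2 = -2/5
  u_2 = -2/5;  a_4 = 0;  u_3 = (u_2 − 0)/2 = -1/5
  u_3 = -1/5;  a_5 = 1;  u_4 = (u_3 − 1)/2 = -3/5
Digits: (0, 0, 1, 1, 0, 1).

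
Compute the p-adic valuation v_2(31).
v_2(31) = 0

v_2(n) is the largest exponent k such that 2^k divides n. Factor out: 31 = 2^0 · 31. (Sign doesn't affect v_p.) So v_2(31) = 0.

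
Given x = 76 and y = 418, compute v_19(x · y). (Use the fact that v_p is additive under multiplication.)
v_19(31768) = 2

v_p(x) = 1 (factor: 76 = 19^1 · 4); v_p(y) = 1 (factor: 418 = 19^1 · 22). Additivity: v_p(xy) = v_p(x) + v_p(y) = 1 + 1 = 2. (Direct check: xy = 31768 = 19^2 · (88).)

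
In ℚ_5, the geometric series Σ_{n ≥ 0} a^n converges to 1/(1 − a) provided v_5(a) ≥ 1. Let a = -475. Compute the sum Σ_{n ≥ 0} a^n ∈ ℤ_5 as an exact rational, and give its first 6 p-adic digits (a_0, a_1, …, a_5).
Σ a^n = 1/(1 − a) = 1/476;  first 6 digits = (1, 0, 1, 1, 0, 2)

v_5(a) = 2 ≥ 1, so the series converges in ℤ_5 to 1/(1 − a) = 1/(1 − (-475)) = 1/476. Expand this rational in ℤ_5: compute digits iteratively via d_i = x_i mod 5, x_{i+1} = (x_i − d_i)/5. The first 6 digits are (1, 0, 1, 1, 0, 2).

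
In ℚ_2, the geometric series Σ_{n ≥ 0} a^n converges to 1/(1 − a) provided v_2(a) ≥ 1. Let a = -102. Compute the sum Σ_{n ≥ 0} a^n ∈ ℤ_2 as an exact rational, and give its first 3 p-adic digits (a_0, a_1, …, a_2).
Σ a^n = 1/(1 − a) = 1/103;  first 3 digits = (1, 1, 1)

v_2(a) = 1 ≥ 1, so the series converges in ℤ_2 to 1/(1 − a) = 1/(1 − (-102)) = 1/103. Expand this rational in ℤ_2: compute digits iteratively via d_i = x_i mod 2, x_{i+1} = (x_i − d_i)/2. The first 3 digits are (1, 1, 1).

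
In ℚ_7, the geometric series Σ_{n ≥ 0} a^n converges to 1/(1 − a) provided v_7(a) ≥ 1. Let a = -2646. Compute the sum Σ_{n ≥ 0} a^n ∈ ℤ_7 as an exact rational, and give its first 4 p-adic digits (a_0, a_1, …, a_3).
Σ a^n = 1/(1 − a) = 1/2647;  first 4 digits = (1, 0, 2, 6)

v_7(a) = 2 ≥ 1, so the series converges in ℤ_7 to 1/(1 − a) = 1/(1 − (-2646)) = 1/2647. Expand this rational in ℤ_7: compute digits iteratively via d_i = x_i mod 7, x_{i+1} = (x_i − d_i)/7. The first 4 digits are (1, 0, 2, 6).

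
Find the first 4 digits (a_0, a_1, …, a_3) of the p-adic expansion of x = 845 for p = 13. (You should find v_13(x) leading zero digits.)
(a_0, …, a_3) = (0, 0, 5, 0)

v_13(845) = 2, so a_0 = ... = a_1 = 0. Factor out: x = 13^2 · u with u = 5 a unit in ℤ_13. Expand u iteratively via a_{v+i} = u_i mod 13, u_{i+1} = (u_i − a_{v+i})/13:
  u_0 = 5;  a_2 = 5;  u_1 = (u_0 − 5)/13 = 0
  u_1 = 0;  a_3 = 0;  u_2 = (u_1 − 0)/13 = 0
Digits: (0, 0, 5, 0).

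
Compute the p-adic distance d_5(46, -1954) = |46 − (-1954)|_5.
d_5(46, -1954) = 1/125

Step 1 — x − y = 46 − (-1954) = 2000. Step 2 — v_5(2000) = 3 (factor: 2000 = (5^3 · 16); the sign does not affect v_p). Step 3 — |x − y|_5 = 5^{-3} = 1/125.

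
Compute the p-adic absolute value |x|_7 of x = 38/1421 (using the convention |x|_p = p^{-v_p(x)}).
|38/1421|_7 = 49

Step 1 — compute v_7(x) by factoring powers of 7 out of the numerator and denominator: v_7(38/1421) = -2. Step 2 — apply |x|_p = p^{-v_p(x)} = 7^{2} = 49.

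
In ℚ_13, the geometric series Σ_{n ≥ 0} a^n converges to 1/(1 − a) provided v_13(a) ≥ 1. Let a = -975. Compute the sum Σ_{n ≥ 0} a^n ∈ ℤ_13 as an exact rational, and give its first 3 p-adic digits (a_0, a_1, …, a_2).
Σ a^n = 1/(1 − a) = 1/976;  first 3 digits = (1, 3, 3)

v_13(a) = 1 ≥ 1, so the series converges in ℤ_13 to 1/(1 − a) = 1/(1 − (-975)) = 1/976. Expand this rational in ℤ_13: compute digits iteratively via d_i = x_i mod 13, x_{i+1} = (x_i − d_i)/13. The first 3 digits are (1, 3, 3).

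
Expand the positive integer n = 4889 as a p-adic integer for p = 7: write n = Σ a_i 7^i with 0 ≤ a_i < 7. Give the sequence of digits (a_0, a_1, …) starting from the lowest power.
(a_0, a_1, …) = (3, 5, 1, 0, 2)

Repeated division by 7 gives the digits low-to-high: 4889 = 3 + 5·7^1 + 1·7^2 + 2·7^4. Digit sequence: (3, 5, 1, 0, 2).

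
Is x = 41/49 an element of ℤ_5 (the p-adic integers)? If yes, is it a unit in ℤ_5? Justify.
x ∈ ℤ_5^× (unit); v_5(x) = 0

ℤ_5 = {x ∈ ℚ_5 : v_5(x) ≥ 0} and ℤ_5^× = {x ∈ ℤ_5 : v_5(x) = 0}. Here v_5(41/49) = v_5(num) − v_5(den) = 0; compare against these criteria.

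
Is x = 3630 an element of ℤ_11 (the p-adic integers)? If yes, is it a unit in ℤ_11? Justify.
x ∈ ℤ_11 but not a unit; v_11(x) = 2 > 0

ℤ_11 = {x ∈ ℚ_11 : v_11(x) ≥ 0} and ℤ_11^× = {x ∈ ℤ_11 : v_11(x) = 0}. Here v_11(3630) = v_11(num) − v_11(den) = 2; compare against these criteria.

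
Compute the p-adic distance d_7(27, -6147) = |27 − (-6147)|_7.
d_7(27, -6147) = 1/343

Step 1 — x − y = 27 − (-6147) = 6174. Step 2 — v_7(6174) = 3 (factor: 6174 = (7^3 · 18); the sign does not affect v_p). Step 3 — |x − y|_7 = 7^{-3} = 1/343.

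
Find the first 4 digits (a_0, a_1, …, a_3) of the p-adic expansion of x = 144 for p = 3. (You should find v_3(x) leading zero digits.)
(a_0, …, a_3) = (0, 0, 1, 2)

v_3(144) = 2, so a_0 = ... = a_1 = 0. Factor out: x = 3^2 · u with u = 16 a unit in ℤ_3. Expand u iteratively via a_{v+i} = u_i mod 3, u_{i+1} = (u_i − a_{v+i})/3:
  u_0 = 16;  a_2 = 1;  u_1 = (u_0 − 1)/3 = 5
  u_1 = 5;  a_3 = 2;  u_2 = (u_1 − 2)/3 = 1
Digits: (0, 0, 1, 2).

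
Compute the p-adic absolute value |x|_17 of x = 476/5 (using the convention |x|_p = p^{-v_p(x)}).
|476/5|_17 = 1/17

Step 1 — compute v_17(x) by factoring powers of 17 out of the numerator and denominator: v_17(476/5) = 1. Step 2 — apply |x|_p = p^{-v_p(x)} = 17^{-1} = 1/17.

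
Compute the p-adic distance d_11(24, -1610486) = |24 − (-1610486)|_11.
d_11(24, -1610486) = 1/161051

Step 1 — x − y = 24 − (-1610486) = 1610510. Step 2 — v_11(1610510) = 5 (factor: 1610510 = (11^5 · 10); the sign does not affect v_p). Step 3 — |x − y|_11 = 11^{-5} = 1/161051.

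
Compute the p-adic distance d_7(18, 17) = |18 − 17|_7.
d_7(18, 17) = 1

Step 1 — x − y = 18 − 17 = 1. Step 2 — v_7(1) = 0 (factor: 1 = (7^0 · 1); the sign does not affect v_p). Step 3 — |x − y|_7 = 7^{0} = 1.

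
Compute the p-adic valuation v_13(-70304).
v_13(-70304) = 3

v_13(n) is the largest exponent k such that 13^k divides n. Factor out: -70304 = -13^3 · 32. (Sign doesn't affect v_p.) So v_13(-70304) = 3.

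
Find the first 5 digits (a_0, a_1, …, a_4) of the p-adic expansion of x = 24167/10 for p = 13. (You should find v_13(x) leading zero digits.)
(a_0, …, a_4) = (0, 0, 0, 5, 1)

v_13(24167/10) = 3, so a_0 = ... = a_2 = 0. Factor out: x = 13^3 · u with u = 11/10 a unit in ℤ_13. Expand u iteratively via a_{v+i} = u_i mod 13, u_{i+1} = (u_i − a_{v+i})/13:
  u_0 = 11/10;  a_3 = 5;  u_1 = (u_0 − 5)/13 = -3/10
  u_1 = -3/10;  a_4 = 1;  u_2 = (u_1 − 1)/13 = -1/10
Digits: (0, 0, 0, 5, 1).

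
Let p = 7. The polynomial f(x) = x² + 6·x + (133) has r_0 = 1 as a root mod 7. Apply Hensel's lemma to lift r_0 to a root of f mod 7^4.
r_3 = 106 (mod 2401)

Hensel: r_{i+1} = r_i − f(r_i)·(f′(r_i))^{-1} mod 7^{i+2}, f′(x) = 2x + 6. Iterate:
  r_0 = 1 (mod 7)
  r_1 = 8 (mod 49)
  r_2 = 106 (mod 343)
  r_3 = 106 (mod 2401)
Final: r = 106 satisfies f(r) ≡ 0 mod 7^4.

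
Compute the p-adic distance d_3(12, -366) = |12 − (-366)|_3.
d_3(12, -366) = 1/27

Step 1 — x − y = 12 − (-366) = 378. Step 2 — v_3(378) = 3 (factor: 378 = (3^3 · 14); the sign does not affect v_p). Step 3 — |x − y|_3 = 3^{-3} = 1/27.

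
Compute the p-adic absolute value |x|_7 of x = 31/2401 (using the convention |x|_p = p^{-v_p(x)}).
|31/2401|_7 = 2401

Step 1 — compute v_7(x) by factoring powers of 7 out of the numerator and denominator: v_7(31/2401) = -4. Step 2 — apply |x|_p = p^{-v_p(x)} = 7^{4} = 2401.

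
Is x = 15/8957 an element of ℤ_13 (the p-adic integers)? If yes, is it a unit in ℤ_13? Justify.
x ∉ ℤ_13 (v_13(x) = -2 < 0)

ℤ_13 = {x ∈ ℚ_13 : v_13(x) ≥ 0} and ℤ_13^× = {x ∈ ℤ_13 : v_13(x) = 0}. Here v_13(15/8957) = v_13(num) − v_13(den) = -2; compare against these criteria.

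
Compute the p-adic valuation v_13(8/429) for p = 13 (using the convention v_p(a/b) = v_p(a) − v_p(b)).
v_13(8/429) = -1

Factor powers of 13 from the numerator and denominator of the reduced fraction: 8 = 13^0 · 8 and 429 = 13^1 · 33. Apply v_p(a/b) = v_p(a) − v_p(b): v_13(8/429) = 0 − 1 = -1.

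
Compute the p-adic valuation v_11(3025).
v_11(3025) = 2

v_11(n) is the largest exponent k such that 11^k divides n. Factor out: 3025 = 11^2 · 25. (Sign doesn't affect v_p.) So v_11(3025) = 2.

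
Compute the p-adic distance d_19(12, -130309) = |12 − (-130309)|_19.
d_19(12, -130309) = 1/130321

Step 1 — x − y = 12 − (-130309) = 130321. Step 2 — v_19(130321) = 4 (factor: 130321 = (19^4 · 1); the sign does not affect v_p). Step 3 — |x − y|_19 = 19^{-4} = 1/130321.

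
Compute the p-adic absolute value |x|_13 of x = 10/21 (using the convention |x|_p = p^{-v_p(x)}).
|10/21|_13 = 1

Step 1 — compute v_13(x) by factoring powers of 13 out of the numerator and denominator: v_13(10/21) = 0. Step 2 — apply |x|_p = p^{-v_p(x)} = 13^{0} = 1.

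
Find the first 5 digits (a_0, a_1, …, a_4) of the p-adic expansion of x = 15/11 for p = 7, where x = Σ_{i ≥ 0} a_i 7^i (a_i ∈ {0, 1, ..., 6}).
(a_0, …, a_4) = (2, 5, 5, 3, 2)

v_7(15/11) = 0 (numerator and denominator both coprime to 7), so x ∈ ℤ_7^×. Compute digits iteratively via a_i = x_i mod 7, x_{i+1} = (x_i − a_i)/7, with x_0 = x:
  x_0 = 15/11;  a_0 = 2;  x_1 = (x_0 − 2)/7 = -1/11
  x_1 = -1/11;  a_1 = 5;  x_2 = (x_1 − 5)/7 = -8/11
  x_2 = -8/11;  a_2 = 5;  x_3 = (x_2 − 5)/7 = -9/11
  x_3 = -9/11;  a_3 = 3;  x_4 = (x_3 − 3)/7 = -6/11
  x_4 = -6/11;  a_4 = 2;  x_5 = (x_4 − 2)/7 = -4/11
Digits: (2, 5, 5, 3, 2).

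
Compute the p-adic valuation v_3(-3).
v_3(-3) = 1

v_3(n) is the largest exponent k such that 3^k divides n. Factor out: -3 = -3^1 · 1. (Sign doesn't affect v_p.) So v_3(-3) = 1.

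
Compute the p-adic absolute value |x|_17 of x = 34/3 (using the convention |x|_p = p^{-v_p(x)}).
|34/3|_17 = 1/17

Step 1 — compute v_17(x) by factoring powers of 17 out of the numerator and denominator: v_17(34/3) = 1. Step 2 — apply |x|_p = p^{-v_p(x)} = 17^{-1} = 1/17.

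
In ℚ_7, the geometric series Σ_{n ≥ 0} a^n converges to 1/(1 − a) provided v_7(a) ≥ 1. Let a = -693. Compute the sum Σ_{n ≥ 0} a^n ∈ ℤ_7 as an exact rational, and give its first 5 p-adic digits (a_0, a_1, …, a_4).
Σ a^n = 1/(1 − a) = 1/694;  first 5 digits = (1, 6, 0, 4, 4)

v_7(a) = 1 ≥ 1, so the series converges in ℤ_7 to 1/(1 − a) = 1/(1 − (-693)) = 1/694. Expand this rational in ℤ_7: compute digits iteratively via d_i = x_i mod 7, x_{i+1} = (x_i − d_i)/7. The first 5 digits are (1, 6, 0, 4, 4).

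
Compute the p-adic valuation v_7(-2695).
v_7(-2695) = 2

v_7(n) is the largest exponent k such that 7^k divides n. Factor out: -2695 = -7^2 · 55. (Sign doesn't affect v_p.) So v_7(-2695) = 2.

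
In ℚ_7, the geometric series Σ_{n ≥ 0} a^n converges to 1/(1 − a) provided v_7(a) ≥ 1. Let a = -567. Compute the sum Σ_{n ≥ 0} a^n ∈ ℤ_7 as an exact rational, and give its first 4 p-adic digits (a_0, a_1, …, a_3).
Σ a^n = 1/(1 − a) = 1/568;  first 4 digits = (1, 3, 4, 3)

v_7(a) = 1 ≥ 1, so the series converges in ℤ_7 to 1/(1 − a) = 1/(1 − (-567)) = 1/568. Expand this rational in ℤ_7: compute digits iteratively via d_i = x_i mod 7, x_{i+1} = (x_i − d_i)/7. The first 4 digits are (1, 3, 4, 3).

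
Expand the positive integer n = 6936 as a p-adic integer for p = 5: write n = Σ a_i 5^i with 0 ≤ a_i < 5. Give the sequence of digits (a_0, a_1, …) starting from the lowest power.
(a_0, a_1, …) = (1, 2, 2, 0, 1, 2)

Repeated division by 5 gives the digits low-to-high: 6936 = 1 + 2·5^1 + 2·5^2 + 1·5^4 + 2·5^5. Digit sequence: (1, 2, 2, 0, 1, 2).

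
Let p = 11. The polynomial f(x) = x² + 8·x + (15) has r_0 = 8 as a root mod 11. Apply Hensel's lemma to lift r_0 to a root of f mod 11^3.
r_2 = 1328 (mod 1331)

Hensel: r_{i+1} = r_i − f(r_i)·(f′(r_i))^{-1} mod 11^{i+2}, f′(x) = 2x + 8. Iterate:
  r_0 = 8 (mod 11)
  r_1 = 118 (mod 121)
  r_2 = 1328 (mod 1331)
Final: r = 1328 satisfies f(r) ≡ 0 mod 11^3.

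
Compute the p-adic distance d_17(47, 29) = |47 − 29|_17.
d_17(47, 29) = 1

Step 1 — x − y = 47 − 29 = 18. Step 2 — v_17(18) = 0 (factor: 18 = (17^0 · 18); the sign does not affect v_p). Step 3 — |x − y|_17 = 17^{0} = 1.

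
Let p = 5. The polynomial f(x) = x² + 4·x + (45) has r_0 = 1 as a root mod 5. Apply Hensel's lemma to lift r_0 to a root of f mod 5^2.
r_1 = 1 (mod 25)

Hensel: r_{i+1} = r_i − f(r_i)·(f′(r_i))^{-1} mod 5^{i+2}, f′(x) = 2x + 4. Iterate:
  r_0 = 1 (mod 5)
  r_1 = 1 (mod 25)
Final: r = 1 satisfies f(r) ≡ 0 mod 5^2.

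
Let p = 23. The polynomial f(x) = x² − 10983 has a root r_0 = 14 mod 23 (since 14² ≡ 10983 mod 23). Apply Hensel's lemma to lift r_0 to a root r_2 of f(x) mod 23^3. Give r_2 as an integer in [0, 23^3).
r_2 = 7673 (mod 12167)

Hensel's recurrence: r_{i+1} = r_i − f(r_i)·(f′(r_i))^{-1} mod 23^{i+2}, with f′(x) = 2x. Iterate:
  r_0 = 14 (mod 23)
  r_1 = 267 (mod 529)
  r_2 = 7673 (mod 12167)
Final: r_2 = 7673, and one checks f(r_2) ≡ 0 mod 23^3.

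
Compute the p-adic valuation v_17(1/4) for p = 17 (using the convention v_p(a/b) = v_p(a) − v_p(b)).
v_17(1/4) = 0

Factor powers of 17 from the numerator and denominator of the reduced fraction: 1 = 17^0 · 1 and 4 = 17^0 · 4. Apply v_p(a/b) = v_p(a) − v_p(b): v_17(1/4) = 0 − 0 = 0.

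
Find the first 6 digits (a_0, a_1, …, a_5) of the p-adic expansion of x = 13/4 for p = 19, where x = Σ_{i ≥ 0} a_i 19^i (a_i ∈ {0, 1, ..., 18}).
(a_0, …, a_5) = (8, 14, 4, 14, 4, 14)

v_19(13/4) = 0 (numerator and denominator both coprime to 19), so x ∈ ℤ_19^×. Compute digits iteratively via a_i = x_i mod 19, x_{i+1} = (x_i − a_i)/19, with x_0 = x:
  x_0 = 13/4;  a_0 = 8;  x_1 = (x_0 − 8)/19 = -1/4
  x_1 = -1/4;  a_1 = 14;  x_2 = (x_1 − 14)/19 = -3/4
  x_2 = -3/4;  a_2 = 4;  x_3 = (x_2 − 4)/19 = -1/4
  x_3 = -1/4;  a_3 = 14;  x_4 = (x_3 − 14)/19 = -3/4
  x_4 = -3/4;  a_4 = 4;  x_5 = (x_4 − 4)/19 = -1/4
  x_5 = -1/4;  a_5 = 14;  x_6 = (x_5 − 14)/19 = -3/4
Digits: (8, 14, 4, 14, 4, 14).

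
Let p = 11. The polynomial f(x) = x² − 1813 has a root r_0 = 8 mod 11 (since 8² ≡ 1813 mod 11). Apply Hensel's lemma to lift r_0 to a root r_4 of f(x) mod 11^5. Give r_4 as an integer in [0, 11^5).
r_4 = 66327 (mod 161051)

Hensel's recurrence: r_{i+1} = r_i − f(r_i)·(f′(r_i))^{-1} mod 11^{i+2}, with f′(x) = 2x. Iterate:
  r_0 = 8 (mod 11)
  r_1 = 19 (mod 121)
  r_2 = 1108 (mod 1331)
  r_3 = 7763 (mod 14641)
  r_4 = 66327 (mod 161051)
Final: r_4 = 66327, and one checks f(r_4) ≡ 0 mod 11^5.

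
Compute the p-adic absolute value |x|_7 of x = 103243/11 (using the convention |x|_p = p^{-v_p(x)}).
|103243/11|_7 = 1/2401

Step 1 — compute v_7(x) by factoring powers of 7 out of the numerator and denominator: v_7(103243/11) = 4. Step 2 — apply |x|_p = p^{-v_p(x)} = 7^{-4} = 1/2401.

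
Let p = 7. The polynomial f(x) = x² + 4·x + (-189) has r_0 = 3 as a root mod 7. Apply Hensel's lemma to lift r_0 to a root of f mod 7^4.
r_3 = 2313 (mod 2401)

Hensel: r_{i+1} = r_i − f(r_i)·(f′(r_i))^{-1} mod 7^{i+2}, f′(x) = 2x + 4. Iterate:
  r_0 = 3 (mod 7)
  r_1 = 10 (mod 49)
  r_2 = 255 (mod 343)
  r_3 = 2313 (mod 2401)
Final: r = 2313 satisfies f(r) ≡ 0 mod 7^4.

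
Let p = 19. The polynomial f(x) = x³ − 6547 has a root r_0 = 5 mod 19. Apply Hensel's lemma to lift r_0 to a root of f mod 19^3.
r_2 = 3691 (mod 6859)

Hensel: r_{i+1} = r_i − f(r_i)/f′(r_i) mod 19^{i+2}, where f′(x) = 3x². Iterate:
  r_0 = 5 (mod 19)
  r_1 = 81 (mod 361)
  r_2 = 3691 (mod 6859)
Final: r = 3691 with f(r) ≡ 0 mod 19^3.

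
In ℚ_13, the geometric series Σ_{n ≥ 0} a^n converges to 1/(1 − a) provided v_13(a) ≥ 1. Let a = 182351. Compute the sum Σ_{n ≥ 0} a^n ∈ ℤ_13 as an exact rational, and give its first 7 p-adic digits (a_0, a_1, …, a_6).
Σ a^n = 1/(1 − a) = -1/182350;  first 7 digits = (1, 0, 0, 5, 6, 0, 12)

v_13(a) = 3 ≥ 1, so the series converges in ℤ_13 to 1/(1 − a) = 1/(1 − 182351) = -1/182350. Expand this rational in ℤ_13: compute digits iteratively via d_i = x_i mod 13, x_{i+1} = (x_i − d_i)/13. The first 7 digits are (1, 0, 0, 5, 6, 0, 12).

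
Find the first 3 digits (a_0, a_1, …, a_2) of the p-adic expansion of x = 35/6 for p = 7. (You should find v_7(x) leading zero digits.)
(a_0, …, a_2) = (0, 2, 1)

v_7(35/6) = 1, so a_0 = ... = a_0 = 0. Factor out: x = 7^1 · u with u = 5/6 a unit in ℤ_7. Expand u iteratively via a_{v+i} = u_i mod 7, u_{i+1} = (u_i − a_{v+i})/7:
  u_0 = 5/6;  a_1 = 2;  u_1 = (u_0 − 2)/7 = -1/6
  u_1 = -1/6;  a_2 = 1;  u_2 = (u_1 − 1)/7 = -1/6
Digits: (0, 2, 1).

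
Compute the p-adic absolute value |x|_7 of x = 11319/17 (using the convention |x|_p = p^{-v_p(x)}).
|11319/17|_7 = 1/343

Step 1 — compute v_7(x) by factoring powers of 7 out of the numerator and denominator: v_7(11319/17) = 3. Step 2 — apply |x|_p = p^{-v_p(x)} = 7^{-3} = 1/343.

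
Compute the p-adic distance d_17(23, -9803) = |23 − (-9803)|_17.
d_17(23, -9803) = 1/4913

Step 1 — x − y = 23 − (-9803) = 9826. Step 2 — v_17(9826) = 3 (factor: 9826 = (17^3 · 2); the sign does not affect v_p). Step 3 — |x − y|_17 = 17^{-3} = 1/4913.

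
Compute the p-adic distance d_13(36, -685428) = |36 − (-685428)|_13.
d_13(36, -685428) = 1/28561

Step 1 — x − y = 36 − (-685428) = 685464. Step 2 — v_13(685464) = 4 (factor: 685464 = (13^4 · 24); the sign does not affect v_p). Step 3 — |x − y|_13 = 13^{-4} = 1/28561.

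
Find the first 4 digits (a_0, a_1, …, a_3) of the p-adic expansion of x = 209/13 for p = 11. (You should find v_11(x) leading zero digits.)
(a_0, …, a_3) = (0, 4, 4, 3)

v_11(209/13) = 1, so a_0 = ... = a_0 = 0. Factor out: x = 11^1 · u with u = 19/13 a unit in ℤ_11. Expand u iteratively via a_{v+i} = u_i mod 11, u_{i+1} = (u_i − a_{v+i})/11:
  u_0 = 19/13;  a_1 = 4;  u_1 = (u_0 − 4)/11 = -3/13
  u_1 = -3/13;  a_2 = 4;  u_2 = (u_1 − 4)/11 = -5/13
  u_2 = -5/13;  a_3 = 3;  u_3 = (u_2 − 3)/11 = -4/13
Digits: (0, 4, 4, 3).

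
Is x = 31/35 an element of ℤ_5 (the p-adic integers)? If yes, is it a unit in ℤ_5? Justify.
x ∉ ℤ_5 (v_5(x) = -1 < 0)

ℤ_5 = {x ∈ ℚ_5 : v_5(x) ≥ 0} and ℤ_5^× = {x ∈ ℤ_5 : v_5(x) = 0}. Here v_5(31/35) = v_5(num) − v_5(den) = -1; compare against these criteria.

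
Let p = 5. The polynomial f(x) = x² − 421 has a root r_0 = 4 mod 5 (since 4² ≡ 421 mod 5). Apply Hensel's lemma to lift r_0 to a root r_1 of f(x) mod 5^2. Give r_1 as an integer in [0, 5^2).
r_1 = 14 (mod 25)

Hensel's recurrence: r_{i+1} = r_i − f(r_i)·(f′(r_i))^{-1} mod 5^{i+2}, with f′(x) = 2x. Iterate:
  r_0 = 4 (mod 5)
  r_1 = 14 (mod 25)
Final: r_1 = 14, and one checks f(r_1) ≡ 0 mod 5^2.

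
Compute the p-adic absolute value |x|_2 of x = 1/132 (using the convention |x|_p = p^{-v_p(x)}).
|1/132|_2 = 4

Step 1 — compute v_2(x) by factoring powers of 2 out of the numerator and denominator: v_2(1/132) = -2. Step 2 — apply |x|_p = p^{-v_p(x)} = 2^{2} = 4.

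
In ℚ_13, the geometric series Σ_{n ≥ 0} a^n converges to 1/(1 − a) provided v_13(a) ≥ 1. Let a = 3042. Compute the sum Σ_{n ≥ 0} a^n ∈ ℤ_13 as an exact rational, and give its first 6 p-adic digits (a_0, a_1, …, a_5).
Σ a^n = 1/(1 − a) = -1/3041;  first 6 digits = (1, 0, 5, 1, 12, 11)

v_13(a) = 2 ≥ 1, so the series converges in ℤ_13 to 1/(1 − a) = 1/(1 − 3042) = -1/3041. Expand this rational in ℤ_13: compute digits iteratively via d_i = x_i mod 13, x_{i+1} = (x_i − d_i)/13. The first 6 digits are (1, 0, 5, 1, 12, 11).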